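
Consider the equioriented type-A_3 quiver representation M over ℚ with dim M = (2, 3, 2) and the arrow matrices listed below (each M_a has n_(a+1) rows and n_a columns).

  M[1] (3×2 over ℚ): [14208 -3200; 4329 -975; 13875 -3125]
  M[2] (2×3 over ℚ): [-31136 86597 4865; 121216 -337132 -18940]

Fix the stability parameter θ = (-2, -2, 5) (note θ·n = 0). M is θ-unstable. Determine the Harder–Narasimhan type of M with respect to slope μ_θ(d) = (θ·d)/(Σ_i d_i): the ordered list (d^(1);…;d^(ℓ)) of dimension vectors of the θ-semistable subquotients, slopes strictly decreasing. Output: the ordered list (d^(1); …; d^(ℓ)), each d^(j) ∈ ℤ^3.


Via rank(M_{q-1}∘⋯∘M_p): M ≅ I[1,1], I[1,2], I[2,2], I[2,3], I[3,3].
μ_θ-semistable layers: μ^(1)=5; μ^(2)=-2

((0, 0, 2); (2, 3, 0))


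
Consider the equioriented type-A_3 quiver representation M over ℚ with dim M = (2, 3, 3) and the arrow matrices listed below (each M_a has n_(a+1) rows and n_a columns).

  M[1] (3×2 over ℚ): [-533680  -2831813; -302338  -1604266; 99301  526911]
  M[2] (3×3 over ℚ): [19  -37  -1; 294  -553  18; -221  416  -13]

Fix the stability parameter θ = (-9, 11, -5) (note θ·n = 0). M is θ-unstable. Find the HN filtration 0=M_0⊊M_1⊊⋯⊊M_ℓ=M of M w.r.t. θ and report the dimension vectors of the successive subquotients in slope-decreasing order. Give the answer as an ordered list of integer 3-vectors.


Interval decomposition of M: I[1,3]^2, I[2,2], I[3,3].
HN type (ℓ=4): μ^(1)=11; μ^(2)=3; μ^(3)=-5; μ^(4)=-9

((0, 1, 0); (0, 2, 2); (0, 0, 1); (2, 0, 0))


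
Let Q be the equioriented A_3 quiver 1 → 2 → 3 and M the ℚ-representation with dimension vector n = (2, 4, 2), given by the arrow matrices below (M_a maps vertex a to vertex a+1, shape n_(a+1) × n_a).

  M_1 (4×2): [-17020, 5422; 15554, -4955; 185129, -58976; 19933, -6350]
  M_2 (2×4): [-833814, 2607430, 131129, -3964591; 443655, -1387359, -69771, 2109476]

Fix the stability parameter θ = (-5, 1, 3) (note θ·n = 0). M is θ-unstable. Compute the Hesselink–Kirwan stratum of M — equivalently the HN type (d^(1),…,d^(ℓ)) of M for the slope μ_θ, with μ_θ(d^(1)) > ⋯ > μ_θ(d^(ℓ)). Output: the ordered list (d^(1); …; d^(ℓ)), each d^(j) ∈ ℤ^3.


Barcode: M ≅ I[1,3]^2, I[2,2]^2. HN layers by μ_θ (3 steps, strictly decreasing):
  μ^(1)=3; μ^(2)=1; μ^(3)=-5

((0, 0, 2); (0, 4, 0); (2, 0, 0))


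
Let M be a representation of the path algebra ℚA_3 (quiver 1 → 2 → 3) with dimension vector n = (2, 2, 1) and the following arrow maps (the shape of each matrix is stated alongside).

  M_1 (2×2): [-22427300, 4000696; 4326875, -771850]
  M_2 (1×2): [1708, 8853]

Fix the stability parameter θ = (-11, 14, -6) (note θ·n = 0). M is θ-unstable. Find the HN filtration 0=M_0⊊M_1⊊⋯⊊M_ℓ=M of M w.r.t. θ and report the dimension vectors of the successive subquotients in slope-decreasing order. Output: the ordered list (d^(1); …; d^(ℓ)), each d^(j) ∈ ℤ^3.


Via rank(M_{q-1}∘⋯∘M_p): M ≅ I[1,1], I[1,3], I[2,2].
μ_θ-semistable layers: μ^(1)=14; μ^(2)=4; μ^(3)=-11

((0, 1, 0); (0, 1, 1); (2, 0, 0))


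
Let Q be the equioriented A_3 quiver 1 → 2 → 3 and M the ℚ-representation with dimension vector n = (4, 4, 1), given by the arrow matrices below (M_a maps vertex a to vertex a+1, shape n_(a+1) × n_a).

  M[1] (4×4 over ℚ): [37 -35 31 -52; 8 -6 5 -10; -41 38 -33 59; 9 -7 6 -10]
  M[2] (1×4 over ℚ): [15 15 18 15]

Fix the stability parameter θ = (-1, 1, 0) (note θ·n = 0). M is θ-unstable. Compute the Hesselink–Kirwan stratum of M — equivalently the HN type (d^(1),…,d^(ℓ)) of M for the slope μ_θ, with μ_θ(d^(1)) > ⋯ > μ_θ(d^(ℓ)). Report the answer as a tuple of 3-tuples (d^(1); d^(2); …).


Via rank(M_{q-1}∘⋯∘M_p): M ≅ I[1,2]^3, I[1,3].
μ_θ-semistable layers: μ^(1)=1; μ^(2)=1/2; μ^(3)=-1

((0, 3, 0); (0, 1, 1); (4, 0, 0))


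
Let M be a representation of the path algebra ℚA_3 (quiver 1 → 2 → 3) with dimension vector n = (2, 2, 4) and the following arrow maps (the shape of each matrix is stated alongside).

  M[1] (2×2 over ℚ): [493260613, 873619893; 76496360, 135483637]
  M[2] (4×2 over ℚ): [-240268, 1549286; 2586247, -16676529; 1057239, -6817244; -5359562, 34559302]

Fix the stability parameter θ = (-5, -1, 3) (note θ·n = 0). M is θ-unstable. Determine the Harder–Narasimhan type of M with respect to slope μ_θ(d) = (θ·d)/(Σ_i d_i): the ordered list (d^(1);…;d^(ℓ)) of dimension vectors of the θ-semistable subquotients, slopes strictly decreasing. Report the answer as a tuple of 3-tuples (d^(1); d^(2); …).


Interval decomposition of M: I[1,3]^2, I[3,3]^2.
HN type (ℓ=3): μ^(1)=3; μ^(2)=-1; μ^(3)=-5

((0, 0, 4); (0, 2, 0); (2, 0, 0))


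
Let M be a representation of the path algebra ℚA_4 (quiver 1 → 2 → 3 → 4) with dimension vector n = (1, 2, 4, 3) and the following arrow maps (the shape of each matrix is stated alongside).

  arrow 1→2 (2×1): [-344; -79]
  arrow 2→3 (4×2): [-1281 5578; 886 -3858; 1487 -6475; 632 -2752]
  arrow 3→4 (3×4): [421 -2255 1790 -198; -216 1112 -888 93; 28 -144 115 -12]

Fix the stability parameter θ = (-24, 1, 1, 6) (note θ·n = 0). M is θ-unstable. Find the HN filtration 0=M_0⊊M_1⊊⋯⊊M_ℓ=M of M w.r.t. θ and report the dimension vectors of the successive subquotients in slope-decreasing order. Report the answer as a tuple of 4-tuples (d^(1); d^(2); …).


Via rank(M_{q-1}∘⋯∘M_p): M ≅ I[1,4], I[2,4], I[3,3], I[3,4].
μ_θ-semistable layers: μ^(1)=6; μ^(2)=1; μ^(3)=-24

((0, 0, 0, 3); (0, 2, 4, 0); (1, 0, 0, 0))


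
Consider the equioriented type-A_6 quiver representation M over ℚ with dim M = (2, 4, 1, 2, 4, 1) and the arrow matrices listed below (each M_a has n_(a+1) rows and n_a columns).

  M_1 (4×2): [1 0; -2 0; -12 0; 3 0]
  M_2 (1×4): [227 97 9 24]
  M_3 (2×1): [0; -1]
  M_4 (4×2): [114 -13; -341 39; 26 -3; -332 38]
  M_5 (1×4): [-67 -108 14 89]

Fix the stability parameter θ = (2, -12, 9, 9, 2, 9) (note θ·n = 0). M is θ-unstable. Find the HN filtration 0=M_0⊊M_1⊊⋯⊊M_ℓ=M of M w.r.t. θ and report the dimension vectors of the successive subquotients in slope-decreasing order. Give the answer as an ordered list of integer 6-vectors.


Barcode: M ≅ I[1,1], I[1,6], I[2,2]^3, I[4,5], I[5,5]^2. HN layers by μ_θ (6 steps, strictly decreasing):
  μ^(1)=9; μ^(2)=20/3; μ^(3)=11/2; μ^(4)=2; μ^(5)=-5; μ^(6)=-12

((0, 0, 0, 0, 0, 1); (0, 0, 1, 1, 1, 0); (0, 0, 0, 1, 1, 0); (1, 0, 0, 0, 2, 0); (1, 1, 0, 0, 0, 0); (0, 3, 0, 0, 0, 0))


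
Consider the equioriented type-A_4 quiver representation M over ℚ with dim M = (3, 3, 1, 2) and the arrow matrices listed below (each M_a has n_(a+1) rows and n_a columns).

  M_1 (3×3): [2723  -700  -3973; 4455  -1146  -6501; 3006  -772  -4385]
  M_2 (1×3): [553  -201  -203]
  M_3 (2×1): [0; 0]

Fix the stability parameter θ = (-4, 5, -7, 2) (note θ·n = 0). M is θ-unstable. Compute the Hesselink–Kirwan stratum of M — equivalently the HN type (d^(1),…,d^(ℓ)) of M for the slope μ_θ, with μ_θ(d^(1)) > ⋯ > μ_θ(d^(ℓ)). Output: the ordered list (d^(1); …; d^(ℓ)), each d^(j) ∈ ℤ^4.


Barcode: M ≅ I[1,2]^2, I[1,3], I[4,4]^2. HN layers by μ_θ (4 steps, strictly decreasing):
  μ^(1)=5; μ^(2)=2; μ^(3)=-1; μ^(4)=-4

((0, 2, 0, 0); (0, 0, 0, 2); (0, 1, 1, 0); (3, 0, 0, 0))


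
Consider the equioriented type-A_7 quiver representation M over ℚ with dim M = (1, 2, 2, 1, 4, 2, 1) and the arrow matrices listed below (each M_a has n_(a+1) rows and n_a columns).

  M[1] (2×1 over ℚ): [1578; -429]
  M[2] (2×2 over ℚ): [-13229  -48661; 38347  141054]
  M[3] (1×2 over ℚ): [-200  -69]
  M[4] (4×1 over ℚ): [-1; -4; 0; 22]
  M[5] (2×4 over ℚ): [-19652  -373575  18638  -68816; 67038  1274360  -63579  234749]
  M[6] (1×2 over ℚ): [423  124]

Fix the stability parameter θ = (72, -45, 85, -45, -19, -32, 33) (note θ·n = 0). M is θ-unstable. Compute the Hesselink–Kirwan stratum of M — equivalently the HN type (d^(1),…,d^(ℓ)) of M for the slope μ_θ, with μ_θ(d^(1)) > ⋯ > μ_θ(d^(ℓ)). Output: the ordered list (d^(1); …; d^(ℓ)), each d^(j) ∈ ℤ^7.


Via rank(M_{q-1}∘⋯∘M_p): M ≅ I[1,3], I[2,5], I[5,5], I[5,6], I[5,7].
μ_θ-semistable layers: μ^(1)=85; μ^(2)=33; μ^(3)=27/2; μ^(4)=7; μ^(5)=-19; μ^(6)=-51/2; μ^(7)=-45

((0, 0, 1, 0, 0, 0, 0); (0, 0, 0, 0, 0, 0, 1); (1, 1, 0, 0, 0, 0, 0); (0, 0, 1, 1, 1, 0, 0); (0, 0, 0, 0, 1, 0, 0); (0, 0, 0, 0, 2, 2, 0); (0, 1, 0, 0, 0, 0, 0))


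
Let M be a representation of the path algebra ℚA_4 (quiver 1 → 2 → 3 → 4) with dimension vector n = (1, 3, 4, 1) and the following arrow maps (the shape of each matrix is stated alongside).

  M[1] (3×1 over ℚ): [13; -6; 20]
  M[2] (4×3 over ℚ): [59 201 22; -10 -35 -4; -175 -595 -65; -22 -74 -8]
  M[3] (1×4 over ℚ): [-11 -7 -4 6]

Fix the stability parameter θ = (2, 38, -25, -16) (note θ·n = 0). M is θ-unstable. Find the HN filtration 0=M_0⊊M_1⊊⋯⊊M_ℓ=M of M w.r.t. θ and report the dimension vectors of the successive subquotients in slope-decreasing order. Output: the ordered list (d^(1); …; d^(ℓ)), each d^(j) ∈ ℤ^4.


Interval decomposition of M: I[1,4], I[2,3]^2, I[3,3].
HN type (ℓ=3): μ^(1)=13/2; μ^(2)=-1/4; μ^(3)=-25

((0, 2, 2, 0); (1, 1, 1, 1); (0, 0, 1, 0))


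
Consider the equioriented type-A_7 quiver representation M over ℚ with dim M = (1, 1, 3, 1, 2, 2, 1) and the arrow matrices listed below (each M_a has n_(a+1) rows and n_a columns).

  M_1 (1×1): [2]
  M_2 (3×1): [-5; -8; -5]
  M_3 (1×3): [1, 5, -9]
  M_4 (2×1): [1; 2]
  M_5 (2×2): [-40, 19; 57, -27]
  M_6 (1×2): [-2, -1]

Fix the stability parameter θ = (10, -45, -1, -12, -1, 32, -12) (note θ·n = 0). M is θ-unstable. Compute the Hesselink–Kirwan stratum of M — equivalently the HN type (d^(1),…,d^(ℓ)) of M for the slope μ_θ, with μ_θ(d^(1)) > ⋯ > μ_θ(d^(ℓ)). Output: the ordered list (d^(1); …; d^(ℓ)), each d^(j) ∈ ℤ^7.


Via rank(M_{q-1}∘⋯∘M_p): M ≅ I[1,3], I[3,3], I[3,7], I[5,6].
μ_θ-semistable layers: μ^(1)=32; μ^(2)=10; μ^(3)=-1; μ^(4)=-13/2; μ^(5)=-35/2

((0, 0, 0, 0, 0, 1, 0); (0, 0, 0, 0, 0, 1, 1); (0, 0, 2, 0, 2, 0, 0); (0, 0, 1, 1, 0, 0, 0); (1, 1, 0, 0, 0, 0, 0))


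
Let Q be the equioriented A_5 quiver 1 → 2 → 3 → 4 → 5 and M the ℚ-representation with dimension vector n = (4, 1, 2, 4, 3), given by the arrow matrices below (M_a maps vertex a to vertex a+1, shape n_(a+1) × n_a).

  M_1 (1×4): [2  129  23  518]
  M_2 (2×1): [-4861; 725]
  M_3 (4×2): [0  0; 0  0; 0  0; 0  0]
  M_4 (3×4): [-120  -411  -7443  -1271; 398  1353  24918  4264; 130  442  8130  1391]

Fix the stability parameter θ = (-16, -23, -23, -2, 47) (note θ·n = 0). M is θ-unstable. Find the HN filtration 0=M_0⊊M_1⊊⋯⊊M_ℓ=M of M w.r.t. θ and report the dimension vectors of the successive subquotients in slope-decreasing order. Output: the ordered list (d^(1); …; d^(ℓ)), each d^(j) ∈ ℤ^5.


Via rank(M_{q-1}∘⋯∘M_p): M ≅ I[1,1]^3, I[1,3], I[3,3], I[4,4], I[4,5]^3.
μ_θ-semistable layers: μ^(1)=47; μ^(2)=-2; μ^(3)=-16; μ^(4)=-62/3; μ^(5)=-23

((0, 0, 0, 0, 3); (0, 0, 0, 4, 0); (3, 0, 0, 0, 0); (1, 1, 1, 0, 0); (0, 0, 1, 0, 0))


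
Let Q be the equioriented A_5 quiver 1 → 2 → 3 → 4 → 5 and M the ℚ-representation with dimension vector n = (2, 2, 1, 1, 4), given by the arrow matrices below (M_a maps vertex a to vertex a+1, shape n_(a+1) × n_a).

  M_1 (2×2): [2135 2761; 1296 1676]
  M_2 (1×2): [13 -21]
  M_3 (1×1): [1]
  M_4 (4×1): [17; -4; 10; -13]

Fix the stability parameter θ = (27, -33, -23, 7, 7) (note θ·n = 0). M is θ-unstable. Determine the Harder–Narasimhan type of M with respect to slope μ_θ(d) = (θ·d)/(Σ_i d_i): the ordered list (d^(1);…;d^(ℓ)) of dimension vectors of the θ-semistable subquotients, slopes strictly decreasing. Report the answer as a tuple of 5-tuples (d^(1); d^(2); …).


Interval decomposition of M: I[1,2], I[1,5], I[5,5]^3.
HN type (ℓ=3): μ^(1)=7; μ^(2)=-3; μ^(3)=-29/3

((0, 0, 0, 1, 4); (1, 1, 0, 0, 0); (1, 1, 1, 0, 0))


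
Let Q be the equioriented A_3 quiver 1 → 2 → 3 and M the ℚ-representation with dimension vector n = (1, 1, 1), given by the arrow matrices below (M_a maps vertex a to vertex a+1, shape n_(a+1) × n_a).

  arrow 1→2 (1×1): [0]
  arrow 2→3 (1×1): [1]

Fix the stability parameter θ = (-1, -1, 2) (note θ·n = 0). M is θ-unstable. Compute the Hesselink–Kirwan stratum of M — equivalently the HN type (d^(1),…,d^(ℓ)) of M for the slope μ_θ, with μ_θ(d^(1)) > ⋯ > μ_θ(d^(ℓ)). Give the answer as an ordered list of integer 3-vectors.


Barcode: M ≅ I[1,1], I[2,3]. HN layers by μ_θ (2 steps, strictly decreasing):
  μ^(1)=2; μ^(2)=-1

((0, 0, 1); (1, 1, 0))


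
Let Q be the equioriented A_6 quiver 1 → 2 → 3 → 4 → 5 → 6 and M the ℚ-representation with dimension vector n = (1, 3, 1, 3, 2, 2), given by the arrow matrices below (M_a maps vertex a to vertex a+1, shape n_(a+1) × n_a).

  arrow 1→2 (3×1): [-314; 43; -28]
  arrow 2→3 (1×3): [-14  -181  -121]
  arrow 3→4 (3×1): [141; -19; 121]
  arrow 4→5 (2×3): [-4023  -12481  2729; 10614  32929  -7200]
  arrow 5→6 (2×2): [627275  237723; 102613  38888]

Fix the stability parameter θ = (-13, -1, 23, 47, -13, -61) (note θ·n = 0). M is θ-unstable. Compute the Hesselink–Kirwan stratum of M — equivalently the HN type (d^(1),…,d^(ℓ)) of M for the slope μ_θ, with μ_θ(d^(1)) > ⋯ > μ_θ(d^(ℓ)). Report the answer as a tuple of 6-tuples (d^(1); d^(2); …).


Via rank(M_{q-1}∘⋯∘M_p): M ≅ I[1,6], I[2,2]^2, I[4,4], I[4,6].
μ_θ-semistable layers: μ^(1)=47; μ^(2)=-1; μ^(3)=-9; μ^(4)=-13

((0, 0, 0, 1, 0, 0); (0, 3, 1, 1, 1, 1); (0, 0, 0, 1, 1, 1); (1, 0, 0, 0, 0, 0))


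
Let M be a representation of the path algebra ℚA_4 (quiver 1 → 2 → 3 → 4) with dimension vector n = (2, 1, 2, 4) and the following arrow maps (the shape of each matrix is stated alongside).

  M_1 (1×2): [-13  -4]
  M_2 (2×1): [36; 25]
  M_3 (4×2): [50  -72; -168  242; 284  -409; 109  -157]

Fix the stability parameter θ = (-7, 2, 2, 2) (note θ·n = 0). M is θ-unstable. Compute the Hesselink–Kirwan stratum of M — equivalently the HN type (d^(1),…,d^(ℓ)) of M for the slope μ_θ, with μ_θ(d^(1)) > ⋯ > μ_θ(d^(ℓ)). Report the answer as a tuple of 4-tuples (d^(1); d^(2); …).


Barcode: M ≅ I[1,1], I[1,4], I[3,4], I[4,4]^2. HN layers by μ_θ (2 steps, strictly decreasing):
  μ^(1)=2; μ^(2)=-7

((0, 1, 2, 4); (2, 0, 0, 0))


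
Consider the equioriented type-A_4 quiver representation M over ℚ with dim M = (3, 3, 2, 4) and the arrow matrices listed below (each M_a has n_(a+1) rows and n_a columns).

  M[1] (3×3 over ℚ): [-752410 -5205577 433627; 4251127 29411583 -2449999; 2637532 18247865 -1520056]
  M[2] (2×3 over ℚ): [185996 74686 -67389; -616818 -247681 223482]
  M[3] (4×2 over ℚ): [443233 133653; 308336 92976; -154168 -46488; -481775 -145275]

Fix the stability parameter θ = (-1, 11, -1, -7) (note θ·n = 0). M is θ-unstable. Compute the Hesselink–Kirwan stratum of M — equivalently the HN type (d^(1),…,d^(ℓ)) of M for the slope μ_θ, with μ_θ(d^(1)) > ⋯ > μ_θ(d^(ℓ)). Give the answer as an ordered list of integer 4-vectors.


Interval decomposition of M: I[1,2], I[1,3], I[1,4], I[4,4]^3.
HN type (ℓ=5): μ^(1)=11; μ^(2)=5; μ^(3)=1; μ^(4)=-1; μ^(5)=-7

((0, 1, 0, 0); (0, 1, 1, 0); (0, 1, 1, 1); (3, 0, 0, 0); (0, 0, 0, 3))


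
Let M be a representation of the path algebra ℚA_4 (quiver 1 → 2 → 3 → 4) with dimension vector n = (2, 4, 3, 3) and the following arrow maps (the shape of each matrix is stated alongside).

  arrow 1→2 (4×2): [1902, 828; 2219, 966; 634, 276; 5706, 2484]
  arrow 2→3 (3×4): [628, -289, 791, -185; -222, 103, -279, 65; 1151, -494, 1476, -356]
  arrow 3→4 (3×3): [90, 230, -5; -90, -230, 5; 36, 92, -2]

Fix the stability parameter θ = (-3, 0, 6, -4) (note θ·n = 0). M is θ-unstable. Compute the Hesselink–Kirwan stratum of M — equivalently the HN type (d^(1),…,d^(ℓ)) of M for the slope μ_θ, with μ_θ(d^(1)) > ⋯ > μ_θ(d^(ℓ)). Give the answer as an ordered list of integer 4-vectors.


Interval decomposition of M: I[1,1], I[1,3], I[2,2], I[2,3], I[2,4], I[4,4]^2.
HN type (ℓ=5): μ^(1)=6; μ^(2)=1; μ^(3)=0; μ^(4)=-3; μ^(5)=-4

((0, 0, 2, 0); (0, 0, 1, 1); (0, 4, 0, 0); (2, 0, 0, 0); (0, 0, 0, 2))


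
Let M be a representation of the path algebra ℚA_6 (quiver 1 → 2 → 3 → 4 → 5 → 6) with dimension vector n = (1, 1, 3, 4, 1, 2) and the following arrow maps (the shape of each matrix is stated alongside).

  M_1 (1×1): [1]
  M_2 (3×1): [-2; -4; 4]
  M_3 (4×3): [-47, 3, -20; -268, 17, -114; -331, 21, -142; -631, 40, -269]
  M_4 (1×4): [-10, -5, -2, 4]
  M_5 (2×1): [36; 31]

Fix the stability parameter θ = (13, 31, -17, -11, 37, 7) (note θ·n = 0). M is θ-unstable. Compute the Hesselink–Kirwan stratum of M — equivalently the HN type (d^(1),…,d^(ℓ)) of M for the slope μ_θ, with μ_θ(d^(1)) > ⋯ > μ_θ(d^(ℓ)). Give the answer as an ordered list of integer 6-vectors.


Via rank(M_{q-1}∘⋯∘M_p): M ≅ I[1,6], I[3,4]^2, I[4,4], I[6,6].
μ_θ-semistable layers: μ^(1)=22; μ^(2)=7; μ^(3)=4; μ^(4)=-11; μ^(5)=-17

((0, 0, 0, 0, 1, 1); (0, 0, 0, 0, 0, 1); (1, 1, 1, 1, 0, 0); (0, 0, 0, 3, 0, 0); (0, 0, 2, 0, 0, 0))


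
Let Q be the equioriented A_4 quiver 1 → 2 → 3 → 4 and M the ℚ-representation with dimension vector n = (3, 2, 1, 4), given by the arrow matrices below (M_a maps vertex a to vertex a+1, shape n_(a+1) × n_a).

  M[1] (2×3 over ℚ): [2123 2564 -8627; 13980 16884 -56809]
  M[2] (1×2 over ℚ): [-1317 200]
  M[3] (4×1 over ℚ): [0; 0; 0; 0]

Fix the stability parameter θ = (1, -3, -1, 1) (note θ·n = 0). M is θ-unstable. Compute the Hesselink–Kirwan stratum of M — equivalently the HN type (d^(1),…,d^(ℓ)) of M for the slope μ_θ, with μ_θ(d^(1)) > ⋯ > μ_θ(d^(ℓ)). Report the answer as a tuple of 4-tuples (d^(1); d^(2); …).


Barcode: M ≅ I[1,1], I[1,2], I[1,3], I[4,4]^4. HN layers by μ_θ (2 steps, strictly decreasing):
  μ^(1)=1; μ^(2)=-1

((1, 0, 0, 4); (2, 2, 1, 0))


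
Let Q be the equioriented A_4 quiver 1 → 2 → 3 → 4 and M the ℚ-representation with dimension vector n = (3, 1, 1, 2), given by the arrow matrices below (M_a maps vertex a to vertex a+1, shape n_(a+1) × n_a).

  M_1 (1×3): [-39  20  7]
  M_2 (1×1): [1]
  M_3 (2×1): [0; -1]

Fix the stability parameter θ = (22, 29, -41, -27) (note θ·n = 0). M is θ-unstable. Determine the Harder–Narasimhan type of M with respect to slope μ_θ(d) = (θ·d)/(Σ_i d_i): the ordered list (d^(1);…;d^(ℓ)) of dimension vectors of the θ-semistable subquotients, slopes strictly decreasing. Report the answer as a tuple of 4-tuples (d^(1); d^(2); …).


Via rank(M_{q-1}∘⋯∘M_p): M ≅ I[1,1]^2, I[1,4], I[4,4].
μ_θ-semistable layers: μ^(1)=22; μ^(2)=-17/4; μ^(3)=-27

((2, 0, 0, 0); (1, 1, 1, 1); (0, 0, 0, 1))


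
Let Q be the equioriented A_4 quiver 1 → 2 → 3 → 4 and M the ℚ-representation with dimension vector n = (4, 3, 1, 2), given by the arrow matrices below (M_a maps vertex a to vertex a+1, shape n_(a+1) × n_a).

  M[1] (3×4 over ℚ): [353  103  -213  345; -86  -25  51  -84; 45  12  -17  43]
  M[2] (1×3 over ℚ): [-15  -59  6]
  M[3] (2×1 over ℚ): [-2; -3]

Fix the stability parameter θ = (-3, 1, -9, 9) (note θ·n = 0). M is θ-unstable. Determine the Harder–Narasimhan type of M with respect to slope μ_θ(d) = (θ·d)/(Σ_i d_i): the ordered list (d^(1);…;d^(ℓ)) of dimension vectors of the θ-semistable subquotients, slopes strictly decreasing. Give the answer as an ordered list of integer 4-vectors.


Barcode: M ≅ I[1,1], I[1,2]^2, I[1,4], I[4,4]. HN layers by μ_θ (4 steps, strictly decreasing):
  μ^(1)=9; μ^(2)=1; μ^(3)=-3; μ^(4)=-11/3

((0, 0, 0, 2); (0, 2, 0, 0); (3, 0, 0, 0); (1, 1, 1, 0))


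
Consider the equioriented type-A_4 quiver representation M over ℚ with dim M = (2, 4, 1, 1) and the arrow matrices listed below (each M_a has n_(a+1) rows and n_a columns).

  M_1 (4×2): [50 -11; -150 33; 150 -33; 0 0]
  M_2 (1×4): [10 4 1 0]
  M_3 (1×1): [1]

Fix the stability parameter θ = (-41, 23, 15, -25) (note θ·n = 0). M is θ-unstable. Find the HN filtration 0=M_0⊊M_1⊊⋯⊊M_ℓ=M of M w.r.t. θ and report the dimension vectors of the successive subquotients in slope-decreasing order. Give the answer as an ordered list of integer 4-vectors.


Interval decomposition of M: I[1,1], I[1,4], I[2,2]^3.
HN type (ℓ=3): μ^(1)=23; μ^(2)=13/3; μ^(3)=-41

((0, 3, 0, 0); (0, 1, 1, 1); (2, 0, 0, 0))


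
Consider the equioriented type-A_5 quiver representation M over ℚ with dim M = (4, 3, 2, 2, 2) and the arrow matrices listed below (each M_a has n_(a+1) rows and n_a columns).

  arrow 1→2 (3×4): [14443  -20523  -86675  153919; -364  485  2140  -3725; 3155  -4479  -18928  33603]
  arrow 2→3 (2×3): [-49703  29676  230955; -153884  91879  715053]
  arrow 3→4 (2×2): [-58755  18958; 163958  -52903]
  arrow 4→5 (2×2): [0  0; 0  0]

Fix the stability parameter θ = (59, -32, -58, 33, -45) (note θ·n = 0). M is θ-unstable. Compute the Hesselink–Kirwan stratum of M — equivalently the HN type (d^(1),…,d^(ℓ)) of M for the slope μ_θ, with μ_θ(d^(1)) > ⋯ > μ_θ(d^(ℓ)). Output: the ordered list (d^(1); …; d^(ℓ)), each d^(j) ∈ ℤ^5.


Via rank(M_{q-1}∘⋯∘M_p): M ≅ I[1,1], I[1,2], I[1,4]^2, I[5,5]^2.
μ_θ-semistable layers: μ^(1)=59; μ^(2)=33; μ^(3)=27/2; μ^(4)=-31/3; μ^(5)=-45

((1, 0, 0, 0, 0); (0, 0, 0, 2, 0); (1, 1, 0, 0, 0); (2, 2, 2, 0, 0); (0, 0, 0, 0, 2))


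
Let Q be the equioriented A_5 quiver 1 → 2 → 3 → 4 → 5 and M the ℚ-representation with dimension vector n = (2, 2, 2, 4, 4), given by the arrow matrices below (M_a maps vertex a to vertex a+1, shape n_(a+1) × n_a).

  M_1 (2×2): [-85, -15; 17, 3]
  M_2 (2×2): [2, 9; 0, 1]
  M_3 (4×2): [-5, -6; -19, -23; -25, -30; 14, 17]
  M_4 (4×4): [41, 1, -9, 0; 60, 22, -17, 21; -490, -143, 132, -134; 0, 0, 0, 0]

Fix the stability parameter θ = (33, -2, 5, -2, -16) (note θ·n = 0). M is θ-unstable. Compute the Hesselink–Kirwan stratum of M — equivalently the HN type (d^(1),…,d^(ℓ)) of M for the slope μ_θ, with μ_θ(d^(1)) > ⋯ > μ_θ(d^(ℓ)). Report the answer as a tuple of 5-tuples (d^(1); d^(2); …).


Interval decomposition of M: I[1,1], I[1,4], I[2,5], I[4,5]^2, I[5,5].
HN type (ℓ=5): μ^(1)=33; μ^(2)=17/2; μ^(3)=-15/4; μ^(4)=-9; μ^(5)=-16

((1, 0, 0, 0, 0); (1, 1, 1, 1, 0); (0, 1, 1, 1, 1); (0, 0, 0, 2, 2); (0, 0, 0, 0, 1))


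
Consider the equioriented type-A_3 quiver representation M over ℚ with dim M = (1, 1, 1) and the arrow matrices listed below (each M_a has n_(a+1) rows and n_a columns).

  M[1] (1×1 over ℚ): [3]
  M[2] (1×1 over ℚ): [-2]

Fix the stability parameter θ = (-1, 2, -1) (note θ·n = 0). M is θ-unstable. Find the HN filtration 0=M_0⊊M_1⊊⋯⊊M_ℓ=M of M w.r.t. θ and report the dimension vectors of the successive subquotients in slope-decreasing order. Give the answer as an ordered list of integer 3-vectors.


Barcode: M ≅ I[1,3]. HN layers by μ_θ (2 steps, strictly decreasing):
  μ^(1)=1/2; μ^(2)=-1

((0, 1, 1); (1, 0, 0))


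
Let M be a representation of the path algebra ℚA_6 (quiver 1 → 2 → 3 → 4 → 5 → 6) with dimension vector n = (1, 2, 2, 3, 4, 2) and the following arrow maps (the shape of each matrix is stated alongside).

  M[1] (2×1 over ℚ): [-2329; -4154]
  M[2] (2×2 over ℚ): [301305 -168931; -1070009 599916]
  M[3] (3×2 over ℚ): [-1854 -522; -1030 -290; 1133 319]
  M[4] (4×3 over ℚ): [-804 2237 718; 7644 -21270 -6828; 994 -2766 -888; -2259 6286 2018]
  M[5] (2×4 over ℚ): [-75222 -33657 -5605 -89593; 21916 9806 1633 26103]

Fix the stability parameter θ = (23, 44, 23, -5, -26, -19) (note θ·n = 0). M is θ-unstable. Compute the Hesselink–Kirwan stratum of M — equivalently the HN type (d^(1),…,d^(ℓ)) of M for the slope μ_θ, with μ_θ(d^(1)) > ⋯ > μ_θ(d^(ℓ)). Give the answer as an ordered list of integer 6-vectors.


Barcode: M ≅ I[1,3], I[2,4], I[4,6]^2, I[5,5]^2. HN layers by μ_θ (5 steps, strictly decreasing):
  μ^(1)=67/2; μ^(2)=23; μ^(3)=62/3; μ^(4)=-50/3; μ^(5)=-26

((0, 1, 1, 0, 0, 0); (1, 0, 0, 0, 0, 0); (0, 1, 1, 1, 0, 0); (0, 0, 0, 2, 2, 2); (0, 0, 0, 0, 2, 0))


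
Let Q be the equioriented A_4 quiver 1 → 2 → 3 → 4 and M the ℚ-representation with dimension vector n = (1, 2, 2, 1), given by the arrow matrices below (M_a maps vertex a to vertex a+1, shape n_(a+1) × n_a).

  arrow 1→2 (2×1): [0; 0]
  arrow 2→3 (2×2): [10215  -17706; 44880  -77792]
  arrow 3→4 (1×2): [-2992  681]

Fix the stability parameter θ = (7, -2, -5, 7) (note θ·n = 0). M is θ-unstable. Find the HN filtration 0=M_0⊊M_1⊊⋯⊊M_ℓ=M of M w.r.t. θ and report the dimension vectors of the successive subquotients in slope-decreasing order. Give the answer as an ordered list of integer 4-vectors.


Barcode: M ≅ I[1,1], I[2,2], I[2,3], I[3,4]. HN layers by μ_θ (4 steps, strictly decreasing):
  μ^(1)=7; μ^(2)=-2; μ^(3)=-7/2; μ^(4)=-5

((1, 0, 0, 1); (0, 1, 0, 0); (0, 1, 1, 0); (0, 0, 1, 0))


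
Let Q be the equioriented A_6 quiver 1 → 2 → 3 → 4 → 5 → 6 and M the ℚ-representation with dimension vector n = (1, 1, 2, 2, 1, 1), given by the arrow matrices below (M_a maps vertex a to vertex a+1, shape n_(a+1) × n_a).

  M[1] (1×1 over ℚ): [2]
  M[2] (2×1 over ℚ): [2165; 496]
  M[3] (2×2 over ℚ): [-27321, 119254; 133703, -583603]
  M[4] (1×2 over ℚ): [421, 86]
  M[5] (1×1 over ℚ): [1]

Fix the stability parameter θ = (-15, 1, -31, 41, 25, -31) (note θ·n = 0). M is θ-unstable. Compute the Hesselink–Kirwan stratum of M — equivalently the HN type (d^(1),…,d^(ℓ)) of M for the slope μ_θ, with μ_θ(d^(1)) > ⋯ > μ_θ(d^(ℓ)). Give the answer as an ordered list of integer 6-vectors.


Interval decomposition of M: I[1,6], I[3,4].
HN type (ℓ=4): μ^(1)=41; μ^(2)=35/3; μ^(3)=-15; μ^(4)=-31

((0, 0, 0, 1, 0, 0); (0, 0, 0, 1, 1, 1); (1, 1, 1, 0, 0, 0); (0, 0, 1, 0, 0, 0))


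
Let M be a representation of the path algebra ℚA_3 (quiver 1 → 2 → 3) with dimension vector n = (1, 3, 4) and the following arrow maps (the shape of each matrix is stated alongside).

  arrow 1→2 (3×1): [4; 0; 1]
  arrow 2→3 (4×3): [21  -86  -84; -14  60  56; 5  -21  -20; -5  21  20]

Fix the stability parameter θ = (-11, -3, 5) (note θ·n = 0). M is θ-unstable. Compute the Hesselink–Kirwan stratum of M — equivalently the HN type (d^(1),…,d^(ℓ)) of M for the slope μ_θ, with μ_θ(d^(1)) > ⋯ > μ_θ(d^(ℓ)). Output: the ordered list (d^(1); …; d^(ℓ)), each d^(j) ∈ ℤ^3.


Via rank(M_{q-1}∘⋯∘M_p): M ≅ I[1,2], I[2,3]^2, I[3,3]^2.
μ_θ-semistable layers: μ^(1)=5; μ^(2)=-3; μ^(3)=-11

((0, 0, 4); (0, 3, 0); (1, 0, 0))


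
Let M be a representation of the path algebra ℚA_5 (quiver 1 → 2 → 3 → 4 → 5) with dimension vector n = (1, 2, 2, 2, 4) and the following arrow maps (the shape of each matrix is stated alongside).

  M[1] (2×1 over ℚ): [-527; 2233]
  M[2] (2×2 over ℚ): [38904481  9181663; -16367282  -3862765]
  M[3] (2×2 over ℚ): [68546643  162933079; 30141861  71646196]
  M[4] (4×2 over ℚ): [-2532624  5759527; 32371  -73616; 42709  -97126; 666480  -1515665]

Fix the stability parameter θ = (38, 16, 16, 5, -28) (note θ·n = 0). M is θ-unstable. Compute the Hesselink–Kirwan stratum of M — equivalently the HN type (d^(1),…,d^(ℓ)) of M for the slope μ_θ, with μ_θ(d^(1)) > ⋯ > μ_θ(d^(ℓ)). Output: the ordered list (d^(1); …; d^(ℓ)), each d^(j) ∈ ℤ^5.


Via rank(M_{q-1}∘⋯∘M_p): M ≅ I[1,5], I[2,5], I[5,5]^2.
μ_θ-semistable layers: μ^(1)=47/5; μ^(2)=9/4; μ^(3)=-28

((1, 1, 1, 1, 1); (0, 1, 1, 1, 1); (0, 0, 0, 0, 2))


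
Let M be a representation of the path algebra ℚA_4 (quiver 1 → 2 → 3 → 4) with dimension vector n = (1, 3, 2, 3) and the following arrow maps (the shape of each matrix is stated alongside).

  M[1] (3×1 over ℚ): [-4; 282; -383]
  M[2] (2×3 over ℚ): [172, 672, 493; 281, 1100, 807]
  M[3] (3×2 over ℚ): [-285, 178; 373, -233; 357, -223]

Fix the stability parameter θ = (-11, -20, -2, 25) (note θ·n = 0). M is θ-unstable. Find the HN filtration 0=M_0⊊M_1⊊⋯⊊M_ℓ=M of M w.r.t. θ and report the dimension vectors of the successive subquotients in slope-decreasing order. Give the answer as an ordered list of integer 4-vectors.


Interval decomposition of M: I[1,4], I[2,2], I[2,4], I[4,4].
HN type (ℓ=4): μ^(1)=25; μ^(2)=-2; μ^(3)=-31/2; μ^(4)=-20

((0, 0, 0, 3); (0, 0, 2, 0); (1, 1, 0, 0); (0, 2, 0, 0))


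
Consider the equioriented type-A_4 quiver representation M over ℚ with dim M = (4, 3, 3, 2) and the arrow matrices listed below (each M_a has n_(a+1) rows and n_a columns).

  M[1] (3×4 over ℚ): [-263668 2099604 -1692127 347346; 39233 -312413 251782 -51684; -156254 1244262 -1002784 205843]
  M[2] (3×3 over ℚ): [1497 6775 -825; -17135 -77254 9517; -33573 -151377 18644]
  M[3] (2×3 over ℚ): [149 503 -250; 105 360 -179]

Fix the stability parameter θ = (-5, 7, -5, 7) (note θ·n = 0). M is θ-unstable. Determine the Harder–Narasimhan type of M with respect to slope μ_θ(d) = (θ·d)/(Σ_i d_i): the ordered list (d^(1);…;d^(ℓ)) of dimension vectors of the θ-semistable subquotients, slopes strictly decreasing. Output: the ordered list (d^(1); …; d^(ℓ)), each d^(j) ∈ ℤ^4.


Barcode: M ≅ I[1,1], I[1,3], I[1,4]^2. HN layers by μ_θ (3 steps, strictly decreasing):
  μ^(1)=7; μ^(2)=1; μ^(3)=-5

((0, 0, 0, 2); (0, 3, 3, 0); (4, 0, 0, 0))


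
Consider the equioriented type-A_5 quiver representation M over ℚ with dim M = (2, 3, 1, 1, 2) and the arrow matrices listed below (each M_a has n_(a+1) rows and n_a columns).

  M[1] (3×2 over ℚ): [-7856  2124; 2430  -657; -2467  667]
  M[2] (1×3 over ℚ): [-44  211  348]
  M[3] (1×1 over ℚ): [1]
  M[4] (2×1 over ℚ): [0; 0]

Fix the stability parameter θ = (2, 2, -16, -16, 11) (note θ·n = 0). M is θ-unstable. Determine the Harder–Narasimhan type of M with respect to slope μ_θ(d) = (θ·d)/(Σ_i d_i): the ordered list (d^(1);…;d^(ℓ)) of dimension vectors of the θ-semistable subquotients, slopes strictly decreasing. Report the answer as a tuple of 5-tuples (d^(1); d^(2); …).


Interval decomposition of M: I[1,2], I[1,4], I[2,2], I[5,5]^2.
HN type (ℓ=3): μ^(1)=11; μ^(2)=2; μ^(3)=-7

((0, 0, 0, 0, 2); (1, 2, 0, 0, 0); (1, 1, 1, 1, 0))


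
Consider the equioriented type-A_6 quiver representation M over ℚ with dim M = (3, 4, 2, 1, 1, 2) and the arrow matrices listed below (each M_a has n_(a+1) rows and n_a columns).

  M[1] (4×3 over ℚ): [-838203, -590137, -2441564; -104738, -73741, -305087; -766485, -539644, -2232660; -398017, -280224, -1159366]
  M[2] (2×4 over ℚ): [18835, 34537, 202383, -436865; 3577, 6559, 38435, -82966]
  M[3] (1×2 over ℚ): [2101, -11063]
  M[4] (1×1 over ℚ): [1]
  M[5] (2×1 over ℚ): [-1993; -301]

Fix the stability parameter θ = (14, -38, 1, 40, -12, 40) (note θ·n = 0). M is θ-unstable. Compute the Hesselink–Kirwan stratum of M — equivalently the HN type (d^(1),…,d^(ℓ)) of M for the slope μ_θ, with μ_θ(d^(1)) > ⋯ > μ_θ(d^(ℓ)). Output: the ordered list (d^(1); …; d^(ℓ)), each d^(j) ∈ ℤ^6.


Barcode: M ≅ I[1,2], I[1,3], I[1,6], I[2,2], I[6,6]. HN layers by μ_θ (5 steps, strictly decreasing):
  μ^(1)=40; μ^(2)=14; μ^(3)=1; μ^(4)=-12; μ^(5)=-38

((0, 0, 0, 0, 0, 2); (0, 0, 0, 1, 1, 0); (0, 0, 2, 0, 0, 0); (3, 3, 0, 0, 0, 0); (0, 1, 0, 0, 0, 0))


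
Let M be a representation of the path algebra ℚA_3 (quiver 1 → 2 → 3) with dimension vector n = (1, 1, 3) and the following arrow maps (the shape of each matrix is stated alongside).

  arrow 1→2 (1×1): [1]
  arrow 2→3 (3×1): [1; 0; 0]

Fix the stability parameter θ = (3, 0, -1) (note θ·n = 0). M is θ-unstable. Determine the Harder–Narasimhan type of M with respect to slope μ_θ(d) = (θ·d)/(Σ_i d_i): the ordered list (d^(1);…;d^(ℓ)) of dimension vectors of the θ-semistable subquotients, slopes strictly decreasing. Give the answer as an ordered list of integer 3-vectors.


Barcode: M ≅ I[1,3], I[3,3]^2. HN layers by μ_θ (2 steps, strictly decreasing):
  μ^(1)=2/3; μ^(2)=-1

((1, 1, 1); (0, 0, 2))


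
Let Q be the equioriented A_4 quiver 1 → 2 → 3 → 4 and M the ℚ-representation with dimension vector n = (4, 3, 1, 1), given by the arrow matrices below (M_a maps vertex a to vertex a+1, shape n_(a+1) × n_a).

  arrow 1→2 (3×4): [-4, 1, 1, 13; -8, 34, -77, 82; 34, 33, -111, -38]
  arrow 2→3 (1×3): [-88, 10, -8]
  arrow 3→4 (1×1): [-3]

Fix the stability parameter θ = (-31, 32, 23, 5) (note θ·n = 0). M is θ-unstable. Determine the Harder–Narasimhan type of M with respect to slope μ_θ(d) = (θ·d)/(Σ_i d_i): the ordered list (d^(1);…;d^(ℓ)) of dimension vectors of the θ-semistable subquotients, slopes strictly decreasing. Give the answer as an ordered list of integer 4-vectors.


Via rank(M_{q-1}∘⋯∘M_p): M ≅ I[1,1], I[1,2]^2, I[1,4].
μ_θ-semistable layers: μ^(1)=32; μ^(2)=20; μ^(3)=-31

((0, 2, 0, 0); (0, 1, 1, 1); (4, 0, 0, 0))


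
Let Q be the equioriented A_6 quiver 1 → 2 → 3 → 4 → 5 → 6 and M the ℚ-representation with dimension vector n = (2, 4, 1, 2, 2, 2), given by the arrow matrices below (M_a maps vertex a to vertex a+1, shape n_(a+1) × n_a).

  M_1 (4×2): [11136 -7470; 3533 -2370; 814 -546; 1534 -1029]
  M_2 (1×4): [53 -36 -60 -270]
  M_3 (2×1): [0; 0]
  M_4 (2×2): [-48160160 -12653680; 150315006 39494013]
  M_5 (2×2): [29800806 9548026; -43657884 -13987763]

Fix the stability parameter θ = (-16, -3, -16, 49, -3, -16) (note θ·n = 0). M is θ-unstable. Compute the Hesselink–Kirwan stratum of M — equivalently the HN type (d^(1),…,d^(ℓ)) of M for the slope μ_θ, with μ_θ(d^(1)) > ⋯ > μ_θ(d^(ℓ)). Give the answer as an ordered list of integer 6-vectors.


Via rank(M_{q-1}∘⋯∘M_p): M ≅ I[1,2]^2, I[2,2], I[2,3], I[4,4], I[4,6], I[5,6].
μ_θ-semistable layers: μ^(1)=49; μ^(2)=10; μ^(3)=-3; μ^(4)=-19/2; μ^(5)=-16

((0, 0, 0, 1, 0, 0); (0, 0, 0, 1, 1, 1); (0, 3, 0, 0, 0, 0); (0, 1, 1, 0, 1, 1); (2, 0, 0, 0, 0, 0))


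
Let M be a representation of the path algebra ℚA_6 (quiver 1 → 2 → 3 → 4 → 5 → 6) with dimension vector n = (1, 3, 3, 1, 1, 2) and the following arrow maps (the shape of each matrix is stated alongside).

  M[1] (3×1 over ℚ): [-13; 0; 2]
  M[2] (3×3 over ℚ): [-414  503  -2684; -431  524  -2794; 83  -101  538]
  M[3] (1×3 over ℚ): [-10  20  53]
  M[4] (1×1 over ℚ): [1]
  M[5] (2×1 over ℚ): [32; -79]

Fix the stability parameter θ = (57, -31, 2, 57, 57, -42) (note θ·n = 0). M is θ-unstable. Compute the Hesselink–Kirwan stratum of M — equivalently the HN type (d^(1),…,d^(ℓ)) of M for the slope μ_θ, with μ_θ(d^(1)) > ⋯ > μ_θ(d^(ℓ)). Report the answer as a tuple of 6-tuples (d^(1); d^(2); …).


Barcode: M ≅ I[1,6], I[2,2], I[2,3], I[3,3], I[6,6]. HN layers by μ_θ (5 steps, strictly decreasing):
  μ^(1)=24; μ^(2)=28/3; μ^(3)=2; μ^(4)=-31; μ^(5)=-42

((0, 0, 0, 1, 1, 1); (1, 1, 1, 0, 0, 0); (0, 0, 2, 0, 0, 0); (0, 2, 0, 0, 0, 0); (0, 0, 0, 0, 0, 1))


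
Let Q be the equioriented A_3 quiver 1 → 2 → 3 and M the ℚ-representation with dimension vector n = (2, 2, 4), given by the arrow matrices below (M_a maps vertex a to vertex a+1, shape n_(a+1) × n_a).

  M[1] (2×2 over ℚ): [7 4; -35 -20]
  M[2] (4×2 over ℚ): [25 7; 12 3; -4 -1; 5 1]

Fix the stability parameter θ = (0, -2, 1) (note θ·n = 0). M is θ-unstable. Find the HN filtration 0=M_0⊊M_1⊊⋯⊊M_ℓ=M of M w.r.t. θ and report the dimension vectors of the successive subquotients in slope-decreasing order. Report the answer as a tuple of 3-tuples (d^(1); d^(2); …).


Via rank(M_{q-1}∘⋯∘M_p): M ≅ I[1,1], I[1,3], I[2,3], I[3,3]^2.
μ_θ-semistable layers: μ^(1)=1; μ^(2)=0; μ^(3)=-1; μ^(4)=-2

((0, 0, 4); (1, 0, 0); (1, 1, 0); (0, 1, 0))


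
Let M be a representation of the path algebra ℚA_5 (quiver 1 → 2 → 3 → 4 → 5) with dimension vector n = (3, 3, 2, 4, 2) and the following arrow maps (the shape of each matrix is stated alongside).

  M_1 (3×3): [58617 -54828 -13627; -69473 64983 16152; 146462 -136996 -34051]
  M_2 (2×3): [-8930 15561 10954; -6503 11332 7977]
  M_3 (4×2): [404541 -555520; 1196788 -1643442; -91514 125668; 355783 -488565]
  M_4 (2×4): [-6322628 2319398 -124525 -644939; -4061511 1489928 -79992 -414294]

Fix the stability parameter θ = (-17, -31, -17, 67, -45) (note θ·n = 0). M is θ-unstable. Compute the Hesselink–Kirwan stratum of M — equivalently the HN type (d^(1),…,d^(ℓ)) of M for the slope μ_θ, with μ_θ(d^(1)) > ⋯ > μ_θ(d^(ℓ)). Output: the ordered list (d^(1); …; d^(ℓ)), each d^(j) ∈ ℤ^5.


Interval decomposition of M: I[1,2], I[1,5]^2, I[4,4]^2.
HN type (ℓ=4): μ^(1)=67; μ^(2)=11; μ^(3)=-17; μ^(4)=-24

((0, 0, 0, 2, 0); (0, 0, 0, 2, 2); (0, 0, 2, 0, 0); (3, 3, 0, 0, 0))


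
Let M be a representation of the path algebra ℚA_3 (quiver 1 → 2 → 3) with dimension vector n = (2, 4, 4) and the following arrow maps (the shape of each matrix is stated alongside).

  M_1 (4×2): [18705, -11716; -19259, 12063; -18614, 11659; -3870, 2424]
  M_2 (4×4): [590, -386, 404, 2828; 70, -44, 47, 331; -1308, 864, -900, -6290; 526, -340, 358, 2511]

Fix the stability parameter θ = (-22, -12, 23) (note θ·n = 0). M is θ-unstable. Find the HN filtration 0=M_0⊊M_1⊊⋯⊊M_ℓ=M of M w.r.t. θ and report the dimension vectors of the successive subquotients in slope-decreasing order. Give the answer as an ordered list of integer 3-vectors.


Barcode: M ≅ I[1,2], I[1,3], I[2,3]^2, I[3,3]. HN layers by μ_θ (3 steps, strictly decreasing):
  μ^(1)=23; μ^(2)=-12; μ^(3)=-22

((0, 0, 4); (0, 4, 0); (2, 0, 0))


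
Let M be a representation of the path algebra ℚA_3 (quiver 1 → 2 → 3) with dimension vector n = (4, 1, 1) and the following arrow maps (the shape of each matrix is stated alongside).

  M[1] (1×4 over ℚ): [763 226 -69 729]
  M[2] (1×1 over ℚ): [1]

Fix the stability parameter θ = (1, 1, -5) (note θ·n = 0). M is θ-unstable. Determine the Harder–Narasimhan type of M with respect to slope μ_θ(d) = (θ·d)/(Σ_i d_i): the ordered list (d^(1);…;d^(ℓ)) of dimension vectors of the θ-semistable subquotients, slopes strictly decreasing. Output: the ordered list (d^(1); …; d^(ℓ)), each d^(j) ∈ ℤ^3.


Barcode: M ≅ I[1,1]^3, I[1,3]. HN layers by μ_θ (2 steps, strictly decreasing):
  μ^(1)=1; μ^(2)=-1

((3, 0, 0); (1, 1, 1))


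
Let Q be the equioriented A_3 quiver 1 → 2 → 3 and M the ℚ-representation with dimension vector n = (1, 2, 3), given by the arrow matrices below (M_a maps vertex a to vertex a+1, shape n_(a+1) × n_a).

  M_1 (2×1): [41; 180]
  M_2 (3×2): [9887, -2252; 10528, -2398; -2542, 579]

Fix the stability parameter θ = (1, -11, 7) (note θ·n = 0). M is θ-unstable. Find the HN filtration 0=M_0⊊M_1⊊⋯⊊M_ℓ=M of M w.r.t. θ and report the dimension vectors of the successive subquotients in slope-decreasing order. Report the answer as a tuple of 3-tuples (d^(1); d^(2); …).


Via rank(M_{q-1}∘⋯∘M_p): M ≅ I[1,3], I[2,3], I[3,3].
μ_θ-semistable layers: μ^(1)=7; μ^(2)=-5; μ^(3)=-11

((0, 0, 3); (1, 1, 0); (0, 1, 0))


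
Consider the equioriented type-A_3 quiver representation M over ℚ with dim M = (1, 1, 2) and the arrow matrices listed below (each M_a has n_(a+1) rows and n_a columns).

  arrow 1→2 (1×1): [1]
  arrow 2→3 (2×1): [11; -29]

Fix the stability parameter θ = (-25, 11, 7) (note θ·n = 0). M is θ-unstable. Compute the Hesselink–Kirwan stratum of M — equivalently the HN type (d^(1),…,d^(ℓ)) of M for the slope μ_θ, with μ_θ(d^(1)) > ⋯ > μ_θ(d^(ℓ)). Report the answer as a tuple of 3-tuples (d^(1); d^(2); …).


Interval decomposition of M: I[1,3], I[3,3].
HN type (ℓ=3): μ^(1)=9; μ^(2)=7; μ^(3)=-25

((0, 1, 1); (0, 0, 1); (1, 0, 0))
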